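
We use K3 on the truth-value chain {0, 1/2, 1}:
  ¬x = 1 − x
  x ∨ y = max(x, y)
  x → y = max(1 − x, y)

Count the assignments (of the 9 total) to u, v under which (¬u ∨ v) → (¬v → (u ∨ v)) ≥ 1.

u = 0, v = 0 ↦ 0  <
u = 0, v = 1/2 ↦ 1/2  <
u = 0, v = 1 ↦ 1  ≥
u = 1/2, v = 0 ↦ 1/2  <
u = 1/2, v = 1/2 ↦ 1/2  <
u = 1/2, v = 1 ↦ 1  ≥
u = 1, v = 0 ↦ 1  ≥
u = 1, v = 1/2 ↦ 1  ≥
u = 1, v = 1 ↦ 1  ≥
So 5 of the 9 assignments meet the threshold.

5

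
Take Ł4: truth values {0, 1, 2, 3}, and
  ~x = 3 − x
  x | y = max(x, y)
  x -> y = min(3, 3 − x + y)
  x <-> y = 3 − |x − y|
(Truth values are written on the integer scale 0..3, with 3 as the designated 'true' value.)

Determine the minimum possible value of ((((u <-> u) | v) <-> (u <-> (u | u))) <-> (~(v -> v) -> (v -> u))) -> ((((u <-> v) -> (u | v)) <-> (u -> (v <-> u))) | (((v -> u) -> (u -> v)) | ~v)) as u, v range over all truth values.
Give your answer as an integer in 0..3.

2

Take u = 3, v = 1:
u <-> u = 3 <-> 3 = 3
(u <-> u) | v = 3 | 1 = 3
u | u = 3 | 3 = 3
u <-> (u | u) = 3 <-> 3 = 3
((u <-> u) | v) <-> (u <-> (u | u)) = 3 <-> 3 = 3
v -> v = 1 -> 1 = 3
~(v -> v) = ~3 = 0
v -> u = 1 -> 3 = 3
~(v -> v) -> (v -> u) = 0 -> 3 = 3
(((u <-> u) | v) <-> (u <-> (u | u))) <-> (~(v -> v) -> (v -> u)) = 3 <-> 3 = 3
u <-> v = 3 <-> 1 = 1
u | v = 3 | 1 = 3
(u <-> v) -> (u | v) = 1 -> 3 = 3
v <-> u = 1 <-> 3 = 1
u -> (v <-> u) = 3 -> 1 = 1
((u <-> v) -> (u | v)) <-> (u -> (v <-> u)) = 3 <-> 1 = 1
v -> u = 1 -> 3 = 3
u -> v = 3 -> 1 = 1
(v -> u) -> (u -> v) = 3 -> 1 = 1
~v = ~1 = 2
((v -> u) -> (u -> v)) | ~v = 1 | 2 = 2
(((u <-> v) -> (u | v)) <-> (u -> (v <-> u))) | (((v -> u) -> (u -> v)) | ~v) = 1 | 2 = 2
((((u <-> u) | v) <-> (u <-> (u | u))) <-> (~(v -> v) -> (v -> u))) -> ((((u <-> v) -> (u | v)) <-> (u -> (v <-> u))) | (((v -> u) -> (u -> v)) | ~v)) = 3 -> 2 = 2
No assignment yields a value below 2, so this is the minimum.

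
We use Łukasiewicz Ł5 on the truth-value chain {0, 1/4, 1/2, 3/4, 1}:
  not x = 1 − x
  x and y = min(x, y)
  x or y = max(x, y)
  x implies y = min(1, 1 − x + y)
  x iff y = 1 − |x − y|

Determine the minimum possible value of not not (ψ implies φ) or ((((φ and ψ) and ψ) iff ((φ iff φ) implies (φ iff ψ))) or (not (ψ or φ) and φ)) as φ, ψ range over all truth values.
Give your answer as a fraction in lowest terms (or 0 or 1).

1/2

Take φ = 0, ψ = 1/2:
ψ implies φ = 1/2 implies 0 = 1/2
not (ψ implies φ) = not 1/2 = 1/2
not not (ψ implies φ) = not 1/2 = 1/2
φ and ψ = 0 and 1/2 = 0
(φ and ψ) and ψ = 0 and 1/2 = 0
φ iff φ = 0 iff 0 = 1
φ iff ψ = 0 iff 1/2 = 1/2
(φ iff φ) implies (φ iff ψ) = 1 implies 1/2 = 1/2
((φ and ψ) and ψ) iff ((φ iff φ) implies (φ iff ψ)) = 0 iff 1/2 = 1/2
ψ or φ = 1/2 or 0 = 1/2
not (ψ or φ) = not 1/2 = 1/2
not (ψ or φ) and φ = 1/2 and 0 = 0
(((φ and ψ) and ψ) iff ((φ iff φ) implies (φ iff ψ))) or (not (ψ or φ) and φ) = 1/2 or 0 = 1/2
not not (ψ implies φ) or ((((φ and ψ) and ψ) iff ((φ iff φ) implies (φ iff ψ))) or (not (ψ or φ) and φ)) = 1/2 or 1/2 = 1/2
No assignment yields a value below 1/2, so this is the minimum.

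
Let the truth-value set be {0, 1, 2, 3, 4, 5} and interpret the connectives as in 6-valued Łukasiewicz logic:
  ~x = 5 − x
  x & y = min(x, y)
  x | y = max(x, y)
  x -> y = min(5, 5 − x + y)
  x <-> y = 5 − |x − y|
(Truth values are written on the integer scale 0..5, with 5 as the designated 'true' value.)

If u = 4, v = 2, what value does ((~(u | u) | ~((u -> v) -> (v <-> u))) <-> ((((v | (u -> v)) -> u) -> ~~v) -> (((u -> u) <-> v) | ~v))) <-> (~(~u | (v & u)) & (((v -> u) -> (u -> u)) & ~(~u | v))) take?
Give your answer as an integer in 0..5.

3

u | u = 4 | 4 = 4
~(u | u) = ~4 = 1
u -> v = 4 -> 2 = 3
v <-> u = 2 <-> 4 = 3
(u -> v) -> (v <-> u) = 3 -> 3 = 5
~((u -> v) -> (v <-> u)) = ~5 = 0
~(u | u) | ~((u -> v) -> (v <-> u)) = 1 | 0 = 1
u -> v = 4 -> 2 = 3
v | (u -> v) = 2 | 3 = 3
(v | (u -> v)) -> u = 3 -> 4 = 5
~v = ~2 = 3
~~v = ~3 = 2
((v | (u -> v)) -> u) -> ~~v = 5 -> 2 = 2
u -> u = 4 -> 4 = 5
(u -> u) <-> v = 5 <-> 2 = 2
~v = ~2 = 3
((u -> u) <-> v) | ~v = 2 | 3 = 3
(((v | (u -> v)) -> u) -> ~~v) -> (((u -> u) <-> v) | ~v) = 2 -> 3 = 5
(~(u | u) | ~((u -> v) -> (v <-> u))) <-> ((((v | (u -> v)) -> u) -> ~~v) -> (((u -> u) <-> v) | ~v)) = 1 <-> 5 = 1
~u = ~4 = 1
v & u = 2 & 4 = 2
~u | (v & u) = 1 | 2 = 2
~(~u | (v & u)) = ~2 = 3
v -> u = 2 -> 4 = 5
u -> u = 4 -> 4 = 5
(v -> u) -> (u -> u) = 5 -> 5 = 5
~u = ~4 = 1
~u | v = 1 | 2 = 2
~(~u | v) = ~2 = 3
((v -> u) -> (u -> u)) & ~(~u | v) = 5 & 3 = 3
~(~u | (v & u)) & (((v -> u) -> (u -> u)) & ~(~u | v)) = 3 & 3 = 3
((~(u | u) | ~((u -> v) -> (v <-> u))) <-> ((((v | (u -> v)) -> u) -> ~~v) -> (((u -> u) <-> v) | ~v))) <-> (~(~u | (v & u)) & (((v -> u) -> (u -> u)) & ~(~u | v))) = 1 <-> 3 = 3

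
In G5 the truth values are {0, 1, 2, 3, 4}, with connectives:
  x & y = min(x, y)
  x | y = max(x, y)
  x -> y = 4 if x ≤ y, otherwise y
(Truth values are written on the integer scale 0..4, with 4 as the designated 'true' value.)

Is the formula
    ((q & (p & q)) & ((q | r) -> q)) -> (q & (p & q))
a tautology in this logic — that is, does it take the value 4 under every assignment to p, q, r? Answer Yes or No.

At p = 1, q = 2, r = 1, for instance:
p & q = 1 & 2 = 1
q & (p & q) = 2 & 1 = 1
q | r = 2 | 1 = 2
(q | r) -> q = 2 -> 2 = 4
(q & (p & q)) & ((q | r) -> q) = 1 & 4 = 1
((q & (p & q)) & ((q | r) -> q)) -> (q & (p & q)) = 1 -> 1 = 4
and checking the remaining 124 assignments likewise gives ≥ 4 in every case.

Yes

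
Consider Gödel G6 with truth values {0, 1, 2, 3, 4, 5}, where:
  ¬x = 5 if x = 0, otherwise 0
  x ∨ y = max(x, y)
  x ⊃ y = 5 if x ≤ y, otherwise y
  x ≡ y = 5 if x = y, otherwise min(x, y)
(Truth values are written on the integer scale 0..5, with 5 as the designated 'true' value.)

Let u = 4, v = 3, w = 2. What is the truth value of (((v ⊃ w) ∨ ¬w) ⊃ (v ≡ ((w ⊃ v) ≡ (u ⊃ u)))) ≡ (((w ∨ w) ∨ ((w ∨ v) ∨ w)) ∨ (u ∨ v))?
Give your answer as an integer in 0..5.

4

v ⊃ w = 3 ⊃ 2 = 2
¬w = ¬2 = 0
(v ⊃ w) ∨ ¬w = 2 ∨ 0 = 2
w ⊃ v = 2 ⊃ 3 = 5
u ⊃ u = 4 ⊃ 4 = 5
(w ⊃ v) ≡ (u ⊃ u) = 5 ≡ 5 = 5
v ≡ ((w ⊃ v) ≡ (u ⊃ u)) = 3 ≡ 5 = 3
((v ⊃ w) ∨ ¬w) ⊃ (v ≡ ((w ⊃ v) ≡ (u ⊃ u))) = 2 ⊃ 3 = 5
w ∨ w = 2 ∨ 2 = 2
w ∨ v = 2 ∨ 3 = 3
(w ∨ v) ∨ w = 3 ∨ 2 = 3
(w ∨ w) ∨ ((w ∨ v) ∨ w) = 2 ∨ 3 = 3
u ∨ v = 4 ∨ 3 = 4
((w ∨ w) ∨ ((w ∨ v) ∨ w)) ∨ (u ∨ v) = 3 ∨ 4 = 4
(((v ⊃ w) ∨ ¬w) ⊃ (v ≡ ((w ⊃ v) ≡ (u ⊃ u)))) ≡ (((w ∨ w) ∨ ((w ∨ v) ∨ w)) ∨ (u ∨ v)) = 5 ≡ 4 = 4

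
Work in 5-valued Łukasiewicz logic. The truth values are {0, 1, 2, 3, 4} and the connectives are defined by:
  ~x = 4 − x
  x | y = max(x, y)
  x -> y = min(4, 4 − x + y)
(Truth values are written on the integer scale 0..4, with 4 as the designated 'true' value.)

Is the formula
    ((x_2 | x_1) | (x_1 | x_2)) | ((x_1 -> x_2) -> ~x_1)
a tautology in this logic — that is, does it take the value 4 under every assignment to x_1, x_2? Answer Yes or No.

No

Counterexample: take x_1 = 1, x_2 = 1.
x_2 | x_1 = 1 | 1 = 1
x_1 | x_2 = 1 | 1 = 1
(x_2 | x_1) | (x_1 | x_2) = 1 | 1 = 1
x_1 -> x_2 = 1 -> 1 = 4
~x_1 = ~1 = 3
(x_1 -> x_2) -> ~x_1 = 4 -> 3 = 3
((x_2 | x_1) | (x_1 | x_2)) | ((x_1 -> x_2) -> ~x_1) = 1 | 3 = 3
This gives 3 ≠ 4.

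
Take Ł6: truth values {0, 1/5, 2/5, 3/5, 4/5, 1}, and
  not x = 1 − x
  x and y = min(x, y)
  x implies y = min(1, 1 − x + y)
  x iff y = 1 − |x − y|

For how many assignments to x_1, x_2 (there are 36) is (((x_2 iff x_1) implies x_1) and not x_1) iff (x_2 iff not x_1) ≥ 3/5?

value 1: 12 assignments (counts)
value 4/5: 11 assignments (counts)
value 3/5: 6 assignments (counts)
value 2/5: 4 assignments
value 1/5: 2 assignments
value 0: 1 assignment
So 29 of the 36 assignments meet the threshold.

29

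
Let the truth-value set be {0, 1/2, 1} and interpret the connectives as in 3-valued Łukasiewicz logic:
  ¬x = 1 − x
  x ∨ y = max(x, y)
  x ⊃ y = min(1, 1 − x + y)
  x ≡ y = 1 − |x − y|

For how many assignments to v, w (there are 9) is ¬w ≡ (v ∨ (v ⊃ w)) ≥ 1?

2

v = 0, w = 0 ↦ 1  ≥
v = 0, w = 1/2 ↦ 1/2  <
v = 0, w = 1 ↦ 0  <
v = 1/2, w = 0 ↦ 1/2  <
v = 1/2, w = 1/2 ↦ 1/2  <
v = 1/2, w = 1 ↦ 0  <
v = 1, w = 0 ↦ 1  ≥
v = 1, w = 1/2 ↦ 1/2  <
v = 1, w = 1 ↦ 0  <
So 2 of the 9 assignments meet the threshold.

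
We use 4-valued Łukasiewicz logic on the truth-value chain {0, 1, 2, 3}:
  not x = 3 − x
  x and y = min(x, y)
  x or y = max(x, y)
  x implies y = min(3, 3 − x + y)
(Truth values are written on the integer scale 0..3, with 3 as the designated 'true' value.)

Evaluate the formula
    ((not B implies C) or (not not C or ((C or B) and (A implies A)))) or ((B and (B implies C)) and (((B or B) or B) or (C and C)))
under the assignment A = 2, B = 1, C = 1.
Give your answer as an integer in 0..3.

not B = not 1 = 2
not B implies C = 2 implies 1 = 2
not C = not 1 = 2
not not C = not 2 = 1
C or B = 1 or 1 = 1
A implies A = 2 implies 2 = 3
(C or B) and (A implies A) = 1 and 3 = 1
not not C or ((C or B) and (A implies A)) = 1 or 1 = 1
(not B implies C) or (not not C or ((C or B) and (A implies A))) = 2 or 1 = 2
B implies C = 1 implies 1 = 3
B and (B implies C) = 1 and 3 = 1
B or B = 1 or 1 = 1
(B or B) or B = 1 or 1 = 1
C and C = 1 and 1 = 1
((B or B) or B) or (C and C) = 1 or 1 = 1
(B and (B implies C)) and (((B or B) or B) or (C and C)) = 1 and 1 = 1
((not B implies C) or (not not C or ((C or B) and (A implies A)))) or ((B and (B implies C)) and (((B or B) or B) or (C and C))) = 2 or 1 = 2

2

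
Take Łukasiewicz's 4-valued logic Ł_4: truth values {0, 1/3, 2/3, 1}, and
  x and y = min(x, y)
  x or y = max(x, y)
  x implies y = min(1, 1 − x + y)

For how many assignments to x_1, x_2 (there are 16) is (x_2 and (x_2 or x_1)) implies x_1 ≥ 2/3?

13

x_1 = 0, x_2 = 0 ↦ 1  ≥
x_1 = 0, x_2 = 1/3 ↦ 2/3  ≥
x_1 = 0, x_2 = 2/3 ↦ 1/3  <
x_1 = 0, x_2 = 1 ↦ 0  <
x_1 = 1/3, x_2 = 0 ↦ 1  ≥
x_1 = 1/3, x_2 = 1/3 ↦ 1  ≥
x_1 = 1/3, x_2 = 2/3 ↦ 2/3  ≥
x_1 = 1/3, x_2 = 1 ↦ 1/3  <
x_1 = 2/3, x_2 = 0 ↦ 1  ≥
x_1 = 2/3, x_2 = 1/3 ↦ 1  ≥
x_1 = 2/3, x_2 = 2/3 ↦ 1  ≥
x_1 = 2/3, x_2 = 1 ↦ 2/3  ≥
x_1 = 1, x_2 = 0 ↦ 1  ≥
x_1 = 1, x_2 = 1/3 ↦ 1  ≥
x_1 = 1, x_2 = 2/3 ↦ 1  ≥
x_1 = 1, x_2 = 1 ↦ 1  ≥
So 13 of the 16 assignments meet the threshold.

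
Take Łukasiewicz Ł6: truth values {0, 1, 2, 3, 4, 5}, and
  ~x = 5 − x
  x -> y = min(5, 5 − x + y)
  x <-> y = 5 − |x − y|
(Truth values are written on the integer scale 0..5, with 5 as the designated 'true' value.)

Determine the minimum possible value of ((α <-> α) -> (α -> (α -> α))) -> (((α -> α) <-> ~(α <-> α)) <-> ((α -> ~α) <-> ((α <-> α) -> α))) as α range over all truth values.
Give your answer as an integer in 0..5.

1

Take α = 3:
α <-> α = 3 <-> 3 = 5
α -> α = 3 -> 3 = 5
α -> (α -> α) = 3 -> 5 = 5
(α <-> α) -> (α -> (α -> α)) = 5 -> 5 = 5
α -> α = 3 -> 3 = 5
α <-> α = 3 <-> 3 = 5
~(α <-> α) = ~5 = 0
(α -> α) <-> ~(α <-> α) = 5 <-> 0 = 0
~α = ~3 = 2
α -> ~α = 3 -> 2 = 4
α <-> α = 3 <-> 3 = 5
(α <-> α) -> α = 5 -> 3 = 3
(α -> ~α) <-> ((α <-> α) -> α) = 4 <-> 3 = 4
((α -> α) <-> ~(α <-> α)) <-> ((α -> ~α) <-> ((α <-> α) -> α)) = 0 <-> 4 = 1
((α <-> α) -> (α -> (α -> α))) -> (((α -> α) <-> ~(α <-> α)) <-> ((α -> ~α) <-> ((α <-> α) -> α))) = 5 -> 1 = 1
No assignment yields a value below 1, so this is the minimum.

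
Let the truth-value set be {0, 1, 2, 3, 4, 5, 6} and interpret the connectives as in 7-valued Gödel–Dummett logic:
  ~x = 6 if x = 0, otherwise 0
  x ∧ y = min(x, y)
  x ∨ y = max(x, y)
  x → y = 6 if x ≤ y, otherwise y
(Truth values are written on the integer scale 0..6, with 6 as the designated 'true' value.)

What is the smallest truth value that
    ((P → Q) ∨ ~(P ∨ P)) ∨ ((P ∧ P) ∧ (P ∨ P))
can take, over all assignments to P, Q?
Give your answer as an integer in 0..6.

1

Take P = 1, Q = 0:
P → Q = 1 → 0 = 0
P ∨ P = 1 ∨ 1 = 1
~(P ∨ P) = ~1 = 0
(P → Q) ∨ ~(P ∨ P) = 0 ∨ 0 = 0
P ∧ P = 1 ∧ 1 = 1
P ∨ P = 1 ∨ 1 = 1
(P ∧ P) ∧ (P ∨ P) = 1 ∧ 1 = 1
((P → Q) ∨ ~(P ∨ P)) ∨ ((P ∧ P) ∧ (P ∨ P)) = 0 ∨ 1 = 1
No assignment yields a value below 1, so this is the minimum.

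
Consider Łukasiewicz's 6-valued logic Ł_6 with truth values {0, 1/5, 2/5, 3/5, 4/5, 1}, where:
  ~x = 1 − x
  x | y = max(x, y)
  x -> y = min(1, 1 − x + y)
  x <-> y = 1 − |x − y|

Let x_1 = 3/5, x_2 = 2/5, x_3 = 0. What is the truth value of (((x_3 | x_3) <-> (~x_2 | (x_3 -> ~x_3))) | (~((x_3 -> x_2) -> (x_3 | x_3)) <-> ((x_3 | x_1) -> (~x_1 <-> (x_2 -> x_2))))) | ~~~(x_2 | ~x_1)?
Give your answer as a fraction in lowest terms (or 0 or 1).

4/5

x_3 | x_3 = 0 | 0 = 0
~x_2 = ~2/5 = 3/5
~x_3 = ~0 = 1
x_3 -> ~x_3 = 0 -> 1 = 1
~x_2 | (x_3 -> ~x_3) = 3/5 | 1 = 1
(x_3 | x_3) <-> (~x_2 | (x_3 -> ~x_3)) = 0 <-> 1 = 0
x_3 -> x_2 = 0 -> 2/5 = 1
x_3 | x_3 = 0 | 0 = 0
(x_3 -> x_2) -> (x_3 | x_3) = 1 -> 0 = 0
~((x_3 -> x_2) -> (x_3 | x_3)) = ~0 = 1
x_3 | x_1 = 0 | 3/5 = 3/5
~x_1 = ~3/5 = 2/5
x_2 -> x_2 = 2/5 -> 2/5 = 1
~x_1 <-> (x_2 -> x_2) = 2/5 <-> 1 = 2/5
(x_3 | x_1) -> (~x_1 <-> (x_2 -> x_2)) = 3/5 -> 2/5 = 4/5
~((x_3 -> x_2) -> (x_3 | x_3)) <-> ((x_3 | x_1) -> (~x_1 <-> (x_2 -> x_2))) = 1 <-> 4/5 = 4/5
((x_3 | x_3) <-> (~x_2 | (x_3 -> ~x_3))) | (~((x_3 -> x_2) -> (x_3 | x_3)) <-> ((x_3 | x_1) -> (~x_1 <-> (x_2 -> x_2)))) = 0 | 4/5 = 4/5
~x_1 = ~3/5 = 2/5
x_2 | ~x_1 = 2/5 | 2/5 = 2/5
~(x_2 | ~x_1) = ~2/5 = 3/5
~~(x_2 | ~x_1) = ~3/5 = 2/5
~~~(x_2 | ~x_1) = ~2/5 = 3/5
(((x_3 | x_3) <-> (~x_2 | (x_3 -> ~x_3))) | (~((x_3 -> x_2) -> (x_3 | x_3)) <-> ((x_3 | x_1) -> (~x_1 <-> (x_2 -> x_2))))) | ~~~(x_2 | ~x_1) = 4/5 | 3/5 = 4/5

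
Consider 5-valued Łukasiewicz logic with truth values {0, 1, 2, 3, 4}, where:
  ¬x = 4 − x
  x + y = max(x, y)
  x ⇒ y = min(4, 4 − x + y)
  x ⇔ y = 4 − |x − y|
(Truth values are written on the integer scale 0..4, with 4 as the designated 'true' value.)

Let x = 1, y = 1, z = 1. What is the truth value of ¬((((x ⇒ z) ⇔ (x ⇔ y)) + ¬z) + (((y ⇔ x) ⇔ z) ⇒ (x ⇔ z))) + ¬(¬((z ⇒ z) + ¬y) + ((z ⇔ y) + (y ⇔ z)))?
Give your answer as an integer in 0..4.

0

x ⇒ z = 1 ⇒ 1 = 4
x ⇔ y = 1 ⇔ 1 = 4
(x ⇒ z) ⇔ (x ⇔ y) = 4 ⇔ 4 = 4
¬z = ¬1 = 3
((x ⇒ z) ⇔ (x ⇔ y)) + ¬z = 4 + 3 = 4
y ⇔ x = 1 ⇔ 1 = 4
(y ⇔ x) ⇔ z = 4 ⇔ 1 = 1
x ⇔ z = 1 ⇔ 1 = 4
((y ⇔ x) ⇔ z) ⇒ (x ⇔ z) = 1 ⇒ 4 = 4
(((x ⇒ z) ⇔ (x ⇔ y)) + ¬z) + (((y ⇔ x) ⇔ z) ⇒ (x ⇔ z)) = 4 + 4 = 4
¬((((x ⇒ z) ⇔ (x ⇔ y)) + ¬z) + (((y ⇔ x) ⇔ z) ⇒ (x ⇔ z))) = ¬4 = 0
z ⇒ z = 1 ⇒ 1 = 4
¬y = ¬1 = 3
(z ⇒ z) + ¬y = 4 + 3 = 4
¬((z ⇒ z) + ¬y) = ¬4 = 0
z ⇔ y = 1 ⇔ 1 = 4
y ⇔ z = 1 ⇔ 1 = 4
(z ⇔ y) + (y ⇔ z) = 4 + 4 = 4
¬((z ⇒ z) + ¬y) + ((z ⇔ y) + (y ⇔ z)) = 0 + 4 = 4
¬(¬((z ⇒ z) + ¬y) + ((z ⇔ y) + (y ⇔ z))) = ¬4 = 0
¬((((x ⇒ z) ⇔ (x ⇔ y)) + ¬z) + (((y ⇔ x) ⇔ z) ⇒ (x ⇔ z))) + ¬(¬((z ⇒ z) + ¬y) + ((z ⇔ y) + (y ⇔ z))) = 0 + 0 = 0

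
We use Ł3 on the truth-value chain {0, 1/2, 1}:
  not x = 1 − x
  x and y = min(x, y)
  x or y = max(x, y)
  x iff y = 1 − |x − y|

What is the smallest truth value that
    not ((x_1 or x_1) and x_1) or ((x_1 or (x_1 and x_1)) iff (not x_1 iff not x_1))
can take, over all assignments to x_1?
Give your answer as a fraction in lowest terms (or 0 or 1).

1/2

Take x_1 = 1/2:
x_1 or x_1 = 1/2 or 1/2 = 1/2
(x_1 or x_1) and x_1 = 1/2 and 1/2 = 1/2
not ((x_1 or x_1) and x_1) = not 1/2 = 1/2
x_1 and x_1 = 1/2 and 1/2 = 1/2
x_1 or (x_1 and x_1) = 1/2 or 1/2 = 1/2
not x_1 = not 1/2 = 1/2
not x_1 = not 1/2 = 1/2
not x_1 iff not x_1 = 1/2 iff 1/2 = 1
(x_1 or (x_1 and x_1)) iff (not x_1 iff not x_1) = 1/2 iff 1 = 1/2
not ((x_1 or x_1) and x_1) or ((x_1 or (x_1 and x_1)) iff (not x_1 iff not x_1)) = 1/2 or 1/2 = 1/2
No assignment yields a value below 1/2, so this is the minimum.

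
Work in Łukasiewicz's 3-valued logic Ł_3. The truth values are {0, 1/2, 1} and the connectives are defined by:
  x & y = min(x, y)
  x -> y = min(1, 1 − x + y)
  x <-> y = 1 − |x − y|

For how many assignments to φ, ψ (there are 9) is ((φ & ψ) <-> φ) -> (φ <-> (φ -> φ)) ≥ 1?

φ = 0, ψ = 0 ↦ 0  <
φ = 0, ψ = 1/2 ↦ 0  <
φ = 0, ψ = 1 ↦ 0  <
φ = 1/2, ψ = 0 ↦ 1  ≥
φ = 1/2, ψ = 1/2 ↦ 1/2  <
φ = 1/2, ψ = 1 ↦ 1/2  <
φ = 1, ψ = 0 ↦ 1  ≥
φ = 1, ψ = 1/2 ↦ 1  ≥
φ = 1, ψ = 1 ↦ 1  ≥
So 4 of the 9 assignments meet the threshold.

4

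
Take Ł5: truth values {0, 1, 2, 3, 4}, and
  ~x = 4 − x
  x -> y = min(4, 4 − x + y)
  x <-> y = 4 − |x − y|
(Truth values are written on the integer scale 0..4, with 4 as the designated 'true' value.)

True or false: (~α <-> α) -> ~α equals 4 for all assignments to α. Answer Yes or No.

No

Counterexample: take α = 2.
~α = ~2 = 2
~α <-> α = 2 <-> 2 = 4
~α = ~2 = 2
(~α <-> α) -> ~α = 4 -> 2 = 2
This gives 2 ≠ 4.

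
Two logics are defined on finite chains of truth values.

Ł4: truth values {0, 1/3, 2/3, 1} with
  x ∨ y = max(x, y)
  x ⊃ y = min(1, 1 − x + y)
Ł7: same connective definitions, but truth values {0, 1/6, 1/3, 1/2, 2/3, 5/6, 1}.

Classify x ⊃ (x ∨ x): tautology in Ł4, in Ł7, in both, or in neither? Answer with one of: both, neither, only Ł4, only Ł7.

In Ł4: every assignment gives 1 — tautology.
In Ł7: every assignment gives 1 — tautology.

both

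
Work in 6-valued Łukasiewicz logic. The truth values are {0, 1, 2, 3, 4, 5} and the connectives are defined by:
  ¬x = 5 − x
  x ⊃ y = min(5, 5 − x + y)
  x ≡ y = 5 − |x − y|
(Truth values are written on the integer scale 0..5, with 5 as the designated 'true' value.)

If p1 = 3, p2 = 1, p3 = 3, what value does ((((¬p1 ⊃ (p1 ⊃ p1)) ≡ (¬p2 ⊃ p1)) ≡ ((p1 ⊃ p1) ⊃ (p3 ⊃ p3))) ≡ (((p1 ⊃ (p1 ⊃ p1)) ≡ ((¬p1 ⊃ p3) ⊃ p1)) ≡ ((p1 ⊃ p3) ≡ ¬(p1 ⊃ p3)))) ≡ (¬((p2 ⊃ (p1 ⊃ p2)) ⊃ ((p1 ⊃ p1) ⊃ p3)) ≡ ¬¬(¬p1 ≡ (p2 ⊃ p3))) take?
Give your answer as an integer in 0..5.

¬p1 = ¬3 = 2
p1 ⊃ p1 = 3 ⊃ 3 = 5
¬p1 ⊃ (p1 ⊃ p1) = 2 ⊃ 5 = 5
¬p2 = ¬1 = 4
¬p2 ⊃ p1 = 4 ⊃ 3 = 4
(¬p1 ⊃ (p1 ⊃ p1)) ≡ (¬p2 ⊃ p1) = 5 ≡ 4 = 4
p1 ⊃ p1 = 3 ⊃ 3 = 5
p3 ⊃ p3 = 3 ⊃ 3 = 5
(p1 ⊃ p1) ⊃ (p3 ⊃ p3) = 5 ⊃ 5 = 5
((¬p1 ⊃ (p1 ⊃ p1)) ≡ (¬p2 ⊃ p1)) ≡ ((p1 ⊃ p1) ⊃ (p3 ⊃ p3)) = 4 ≡ 5 = 4
p1 ⊃ p1 = 3 ⊃ 3 = 5
p1 ⊃ (p1 ⊃ p1) = 3 ⊃ 5 = 5
¬p1 = ¬3 = 2
¬p1 ⊃ p3 = 2 ⊃ 3 = 5
(¬p1 ⊃ p3) ⊃ p1 = 5 ⊃ 3 = 3
(p1 ⊃ (p1 ⊃ p1)) ≡ ((¬p1 ⊃ p3) ⊃ p1) = 5 ≡ 3 = 3
p1 ⊃ p3 = 3 ⊃ 3 = 5
p1 ⊃ p3 = 3 ⊃ 3 = 5
¬(p1 ⊃ p3) = ¬5 = 0
(p1 ⊃ p3) ≡ ¬(p1 ⊃ p3) = 5 ≡ 0 = 0
((p1 ⊃ (p1 ⊃ p1)) ≡ ((¬p1 ⊃ p3) ⊃ p1)) ≡ ((p1 ⊃ p3) ≡ ¬(p1 ⊃ p3)) = 3 ≡ 0 = 2
(((¬p1 ⊃ (p1 ⊃ p1)) ≡ (¬p2 ⊃ p1)) ≡ ((p1 ⊃ p1) ⊃ (p3 ⊃ p3))) ≡ (((p1 ⊃ (p1 ⊃ p1)) ≡ ((¬p1 ⊃ p3) ⊃ p1)) ≡ ((p1 ⊃ p3) ≡ ¬(p1 ⊃ p3))) = 4 ≡ 2 = 3
p1 ⊃ p2 = 3 ⊃ 1 = 3
p2 ⊃ (p1 ⊃ p2) = 1 ⊃ 3 = 5
p1 ⊃ p1 = 3 ⊃ 3 = 5
(p1 ⊃ p1) ⊃ p3 = 5 ⊃ 3 = 3
(p2 ⊃ (p1 ⊃ p2)) ⊃ ((p1 ⊃ p1) ⊃ p3) = 5 ⊃ 3 = 3
¬((p2 ⊃ (p1 ⊃ p2)) ⊃ ((p1 ⊃ p1) ⊃ p3)) = ¬3 = 2
¬p1 = ¬3 = 2
p2 ⊃ p3 = 1 ⊃ 3 = 5
¬p1 ≡ (p2 ⊃ p3) = 2 ≡ 5 = 2
¬(¬p1 ≡ (p2 ⊃ p3)) = ¬2 = 3
¬¬(¬p1 ≡ (p2 ⊃ p3)) = ¬3 = 2
¬((p2 ⊃ (p1 ⊃ p2)) ⊃ ((p1 ⊃ p1) ⊃ p3)) ≡ ¬¬(¬p1 ≡ (p2 ⊃ p3)) = 2 ≡ 2 = 5
((((¬p1 ⊃ (p1 ⊃ p1)) ≡ (¬p2 ⊃ p1)) ≡ ((p1 ⊃ p1) ⊃ (p3 ⊃ p3))) ≡ (((p1 ⊃ (p1 ⊃ p1)) ≡ ((¬p1 ⊃ p3) ⊃ p1)) ≡ ((p1 ⊃ p3) ≡ ¬(p1 ⊃ p3)))) ≡ (¬((p2 ⊃ (p1 ⊃ p2)) ⊃ ((p1 ⊃ p1) ⊃ p3)) ≡ ¬¬(¬p1 ≡ (p2 ⊃ p3))) = 3 ≡ 5 = 3

3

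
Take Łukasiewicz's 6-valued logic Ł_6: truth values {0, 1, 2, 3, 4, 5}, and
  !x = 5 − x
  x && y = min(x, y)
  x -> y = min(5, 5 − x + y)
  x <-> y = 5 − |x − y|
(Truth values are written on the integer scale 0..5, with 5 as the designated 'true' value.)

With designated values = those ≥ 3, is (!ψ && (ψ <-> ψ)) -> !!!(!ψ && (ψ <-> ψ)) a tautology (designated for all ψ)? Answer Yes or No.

No

Counterexample: take ψ = 0.
!ψ = !0 = 5
ψ <-> ψ = 0 <-> 0 = 5
!ψ && (ψ <-> ψ) = 5 && 5 = 5
!ψ = !0 = 5
ψ <-> ψ = 0 <-> 0 = 5
!ψ && (ψ <-> ψ) = 5 && 5 = 5
!(!ψ && (ψ <-> ψ)) = !5 = 0
!!(!ψ && (ψ <-> ψ)) = !0 = 5
!!!(!ψ && (ψ <-> ψ)) = !5 = 0
(!ψ && (ψ <-> ψ)) -> !!!(!ψ && (ψ <-> ψ)) = 5 -> 0 = 0
This gives 0, which is below 3.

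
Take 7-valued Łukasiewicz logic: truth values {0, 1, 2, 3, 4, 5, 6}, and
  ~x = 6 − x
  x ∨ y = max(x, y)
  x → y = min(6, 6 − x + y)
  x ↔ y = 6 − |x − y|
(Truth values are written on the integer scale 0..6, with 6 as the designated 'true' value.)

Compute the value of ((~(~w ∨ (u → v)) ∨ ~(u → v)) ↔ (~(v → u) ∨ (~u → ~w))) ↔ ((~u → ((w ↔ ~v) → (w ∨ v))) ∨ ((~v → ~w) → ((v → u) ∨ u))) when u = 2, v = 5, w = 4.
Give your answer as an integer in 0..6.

2

~w = ~4 = 2
u → v = 2 → 5 = 6
~w ∨ (u → v) = 2 ∨ 6 = 6
~(~w ∨ (u → v)) = ~6 = 0
u → v = 2 → 5 = 6
~(u → v) = ~6 = 0
~(~w ∨ (u → v)) ∨ ~(u → v) = 0 ∨ 0 = 0
v → u = 5 → 2 = 3
~(v → u) = ~3 = 3
~u = ~2 = 4
~w = ~4 = 2
~u → ~w = 4 → 2 = 4
~(v → u) ∨ (~u → ~w) = 3 ∨ 4 = 4
(~(~w ∨ (u → v)) ∨ ~(u → v)) ↔ (~(v → u) ∨ (~u → ~w)) = 0 ↔ 4 = 2
~u = ~2 = 4
~v = ~5 = 1
w ↔ ~v = 4 ↔ 1 = 3
w ∨ v = 4 ∨ 5 = 5
(w ↔ ~v) → (w ∨ v) = 3 → 5 = 6
~u → ((w ↔ ~v) → (w ∨ v)) = 4 → 6 = 6
~v = ~5 = 1
~w = ~4 = 2
~v → ~w = 1 → 2 = 6
v → u = 5 → 2 = 3
(v → u) ∨ u = 3 ∨ 2 = 3
(~v → ~w) → ((v → u) ∨ u) = 6 → 3 = 3
(~u → ((w ↔ ~v) → (w ∨ v))) ∨ ((~v → ~w) → ((v → u) ∨ u)) = 6 ∨ 3 = 6
((~(~w ∨ (u → v)) ∨ ~(u → v)) ↔ (~(v → u) ∨ (~u → ~w))) ↔ ((~u → ((w ↔ ~v) → (w ∨ v))) ∨ ((~v → ~w) → ((v → u) ∨ u))) = 2 ↔ 6 = 2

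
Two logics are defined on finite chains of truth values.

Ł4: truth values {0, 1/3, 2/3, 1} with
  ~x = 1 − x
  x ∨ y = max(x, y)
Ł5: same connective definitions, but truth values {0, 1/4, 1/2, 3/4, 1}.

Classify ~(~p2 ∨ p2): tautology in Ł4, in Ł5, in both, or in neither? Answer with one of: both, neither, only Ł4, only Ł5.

neither

In Ł4: at p2 = 0 the value is 0 — not a tautology.
In Ł5: at p2 = 0 the value is 0 — not a tautology.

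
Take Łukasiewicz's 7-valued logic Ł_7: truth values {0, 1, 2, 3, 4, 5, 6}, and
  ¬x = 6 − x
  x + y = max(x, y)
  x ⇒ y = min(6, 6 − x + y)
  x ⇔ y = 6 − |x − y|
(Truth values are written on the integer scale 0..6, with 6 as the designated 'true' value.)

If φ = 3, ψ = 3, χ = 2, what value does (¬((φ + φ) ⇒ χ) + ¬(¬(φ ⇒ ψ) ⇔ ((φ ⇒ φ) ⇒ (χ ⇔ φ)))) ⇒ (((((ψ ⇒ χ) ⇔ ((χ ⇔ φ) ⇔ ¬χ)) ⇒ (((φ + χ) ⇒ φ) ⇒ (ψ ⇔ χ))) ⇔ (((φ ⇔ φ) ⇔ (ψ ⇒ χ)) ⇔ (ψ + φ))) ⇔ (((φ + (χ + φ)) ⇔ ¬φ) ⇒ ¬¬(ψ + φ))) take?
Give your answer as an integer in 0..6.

φ + φ = 3 + 3 = 3
(φ + φ) ⇒ χ = 3 ⇒ 2 = 5
¬((φ + φ) ⇒ χ) = ¬5 = 1
φ ⇒ ψ = 3 ⇒ 3 = 6
¬(φ ⇒ ψ) = ¬6 = 0
φ ⇒ φ = 3 ⇒ 3 = 6
χ ⇔ φ = 2 ⇔ 3 = 5
(φ ⇒ φ) ⇒ (χ ⇔ φ) = 6 ⇒ 5 = 5
¬(φ ⇒ ψ) ⇔ ((φ ⇒ φ) ⇒ (χ ⇔ φ)) = 0 ⇔ 5 = 1
¬(¬(φ ⇒ ψ) ⇔ ((φ ⇒ φ) ⇒ (χ ⇔ φ))) = ¬1 = 5
¬((φ + φ) ⇒ χ) + ¬(¬(φ ⇒ ψ) ⇔ ((φ ⇒ φ) ⇒ (χ ⇔ φ))) = 1 + 5 = 5
ψ ⇒ χ = 3 ⇒ 2 = 5
χ ⇔ φ = 2 ⇔ 3 = 5
¬χ = ¬2 = 4
(χ ⇔ φ) ⇔ ¬χ = 5 ⇔ 4 = 5
(ψ ⇒ χ) ⇔ ((χ ⇔ φ) ⇔ ¬χ) = 5 ⇔ 5 = 6
φ + χ = 3 + 2 = 3
(φ + χ) ⇒ φ = 3 ⇒ 3 = 6
ψ ⇔ χ = 3 ⇔ 2 = 5
((φ + χ) ⇒ φ) ⇒ (ψ ⇔ χ) = 6 ⇒ 5 = 5
((ψ ⇒ χ) ⇔ ((χ ⇔ φ) ⇔ ¬χ)) ⇒ (((φ + χ) ⇒ φ) ⇒ (ψ ⇔ χ)) = 6 ⇒ 5 = 5
φ ⇔ φ = 3 ⇔ 3 = 6
ψ ⇒ χ = 3 ⇒ 2 = 5
(φ ⇔ φ) ⇔ (ψ ⇒ χ) = 6 ⇔ 5 = 5
ψ + φ = 3 + 3 = 3
((φ ⇔ φ) ⇔ (ψ ⇒ χ)) ⇔ (ψ + φ) = 5 ⇔ 3 = 4
(((ψ ⇒ χ) ⇔ ((χ ⇔ φ) ⇔ ¬χ)) ⇒ (((φ + χ) ⇒ φ) ⇒ (ψ ⇔ χ))) ⇔ (((φ ⇔ φ) ⇔ (ψ ⇒ χ)) ⇔ (ψ + φ)) = 5 ⇔ 4 = 5
χ + φ = 2 + 3 = 3
φ + (χ + φ) = 3 + 3 = 3
¬φ = ¬3 = 3
(φ + (χ + φ)) ⇔ ¬φ = 3 ⇔ 3 = 6
ψ + φ = 3 + 3 = 3
¬(ψ + φ) = ¬3 = 3
¬¬(ψ + φ) = ¬3 = 3
((φ + (χ + φ)) ⇔ ¬φ) ⇒ ¬¬(ψ + φ) = 6 ⇒ 3 = 3
((((ψ ⇒ χ) ⇔ ((χ ⇔ φ) ⇔ ¬χ)) ⇒ (((φ + χ) ⇒ φ) ⇒ (ψ ⇔ χ))) ⇔ (((φ ⇔ φ) ⇔ (ψ ⇒ χ)) ⇔ (ψ + φ))) ⇔ (((φ + (χ + φ)) ⇔ ¬φ) ⇒ ¬¬(ψ + φ)) = 5 ⇔ 3 = 4
(¬((φ + φ) ⇒ χ) + ¬(¬(φ ⇒ ψ) ⇔ ((φ ⇒ φ) ⇒ (χ ⇔ φ)))) ⇒ (((((ψ ⇒ χ) ⇔ ((χ ⇔ φ) ⇔ ¬χ)) ⇒ (((φ + χ) ⇒ φ) ⇒ (ψ ⇔ χ))) ⇔ (((φ ⇔ φ) ⇔ (ψ ⇒ χ)) ⇔ (ψ + φ))) ⇔ (((φ + (χ + φ)) ⇔ ¬φ) ⇒ ¬¬(ψ + φ))) = 5 ⇒ 4 = 5

5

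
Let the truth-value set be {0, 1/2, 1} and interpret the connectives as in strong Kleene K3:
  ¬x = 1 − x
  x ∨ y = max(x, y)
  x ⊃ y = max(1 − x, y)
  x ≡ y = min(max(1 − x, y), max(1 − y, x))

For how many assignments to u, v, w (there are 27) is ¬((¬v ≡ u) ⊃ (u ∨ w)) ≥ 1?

value 1: 1 assignment (counts)
value 1/2: 9 assignments
value 0: 17 assignments
So 1 of the 27 assignments meets the threshold.

1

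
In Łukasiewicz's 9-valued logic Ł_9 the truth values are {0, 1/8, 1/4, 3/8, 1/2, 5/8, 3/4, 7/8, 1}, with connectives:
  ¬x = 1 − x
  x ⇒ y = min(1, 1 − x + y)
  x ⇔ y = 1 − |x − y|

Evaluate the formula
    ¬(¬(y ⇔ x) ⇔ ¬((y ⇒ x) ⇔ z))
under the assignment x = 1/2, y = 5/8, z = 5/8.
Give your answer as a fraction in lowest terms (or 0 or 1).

1/8

y ⇔ x = 5/8 ⇔ 1/2 = 7/8
¬(y ⇔ x) = ¬7/8 = 1/8
y ⇒ x = 5/8 ⇒ 1/2 = 7/8
(y ⇒ x) ⇔ z = 7/8 ⇔ 5/8 = 3/4
¬((y ⇒ x) ⇔ z) = ¬3/4 = 1/4
¬(y ⇔ x) ⇔ ¬((y ⇒ x) ⇔ z) = 1/8 ⇔ 1/4 = 7/8
¬(¬(y ⇔ x) ⇔ ¬((y ⇒ x) ⇔ z)) = ¬7/8 = 1/8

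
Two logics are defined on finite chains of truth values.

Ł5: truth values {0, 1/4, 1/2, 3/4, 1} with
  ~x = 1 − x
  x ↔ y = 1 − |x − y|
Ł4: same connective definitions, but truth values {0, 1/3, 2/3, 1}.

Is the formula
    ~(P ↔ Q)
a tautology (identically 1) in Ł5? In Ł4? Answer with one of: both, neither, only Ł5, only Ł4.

In Ł5: at P = 0, Q = 0 the value is 0 — not a tautology.
In Ł4: at P = 0, Q = 0 the value is 0 — not a tautology.

neither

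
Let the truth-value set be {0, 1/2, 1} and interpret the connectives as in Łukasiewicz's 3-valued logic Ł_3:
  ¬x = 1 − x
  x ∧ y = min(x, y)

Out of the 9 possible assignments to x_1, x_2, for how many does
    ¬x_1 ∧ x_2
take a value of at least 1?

x_1 = 0, x_2 = 0 ↦ 0  <
x_1 = 0, x_2 = 1/2 ↦ 1/2  <
x_1 = 0, x_2 = 1 ↦ 1  ≥
x_1 = 1/2, x_2 = 0 ↦ 0  <
x_1 = 1/2, x_2 = 1/2 ↦ 1/2  <
x_1 = 1/2, x_2 = 1 ↦ 1/2  <
x_1 = 1, x_2 = 0 ↦ 0  <
x_1 = 1, x_2 = 1/2 ↦ 0  <
x_1 = 1, x_2 = 1 ↦ 0  <
So 1 of the 9 assignments meets the threshold.

1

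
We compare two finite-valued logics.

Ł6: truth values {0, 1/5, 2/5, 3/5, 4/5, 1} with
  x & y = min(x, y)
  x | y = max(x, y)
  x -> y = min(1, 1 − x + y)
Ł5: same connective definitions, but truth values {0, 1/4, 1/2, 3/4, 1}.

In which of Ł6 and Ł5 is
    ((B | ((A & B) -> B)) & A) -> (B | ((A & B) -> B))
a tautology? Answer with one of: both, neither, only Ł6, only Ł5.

In Ł6: every assignment gives 1 — tautology.
In Ł5: every assignment gives 1 — tautology.

both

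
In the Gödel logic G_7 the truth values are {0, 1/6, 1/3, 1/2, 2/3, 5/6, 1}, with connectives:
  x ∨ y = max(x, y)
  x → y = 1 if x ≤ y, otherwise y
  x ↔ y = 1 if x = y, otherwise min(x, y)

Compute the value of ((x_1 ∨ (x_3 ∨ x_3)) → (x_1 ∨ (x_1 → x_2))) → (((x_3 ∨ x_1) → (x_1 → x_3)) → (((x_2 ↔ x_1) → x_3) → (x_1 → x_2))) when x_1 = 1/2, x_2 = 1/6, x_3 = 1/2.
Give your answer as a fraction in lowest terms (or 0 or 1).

1/6

x_3 ∨ x_3 = 1/2 ∨ 1/2 = 1/2
x_1 ∨ (x_3 ∨ x_3) = 1/2 ∨ 1/2 = 1/2
x_1 → x_2 = 1/2 → 1/6 = 1/6
x_1 ∨ (x_1 → x_2) = 1/2 ∨ 1/6 = 1/2
(x_1 ∨ (x_3 ∨ x_3)) → (x_1 ∨ (x_1 → x_2)) = 1/2 → 1/2 = 1
x_3 ∨ x_1 = 1/2 ∨ 1/2 = 1/2
x_1 → x_3 = 1/2 → 1/2 = 1
(x_3 ∨ x_1) → (x_1 → x_3) = 1/2 → 1 = 1
x_2 ↔ x_1 = 1/6 ↔ 1/2 = 1/6
(x_2 ↔ x_1) → x_3 = 1/6 → 1/2 = 1
x_1 → x_2 = 1/2 → 1/6 = 1/6
((x_2 ↔ x_1) → x_3) → (x_1 → x_2) = 1 → 1/6 = 1/6
((x_3 ∨ x_1) → (x_1 → x_3)) → (((x_2 ↔ x_1) → x_3) → (x_1 → x_2)) = 1 → 1/6 = 1/6
((x_1 ∨ (x_3 ∨ x_3)) → (x_1 ∨ (x_1 → x_2))) → (((x_3 ∨ x_1) → (x_1 → x_3)) → (((x_2 ↔ x_1) → x_3) → (x_1 → x_2))) = 1 → 1/6 = 1/6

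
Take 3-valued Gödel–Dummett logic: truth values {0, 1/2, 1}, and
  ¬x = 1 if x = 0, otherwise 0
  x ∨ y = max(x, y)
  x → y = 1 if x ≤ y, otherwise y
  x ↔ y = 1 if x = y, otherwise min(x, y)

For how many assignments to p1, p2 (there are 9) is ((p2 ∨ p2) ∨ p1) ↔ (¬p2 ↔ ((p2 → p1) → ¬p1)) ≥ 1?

p1 = 0, p2 = 0 ↦ 0  <
p1 = 0, p2 = 1/2 ↦ 0  <
p1 = 0, p2 = 1 ↦ 0  <
p1 = 1/2, p2 = 0 ↦ 0  <
p1 = 1/2, p2 = 1/2 ↦ 1/2  <
p1 = 1/2, p2 = 1 ↦ 1  ≥
p1 = 1, p2 = 0 ↦ 0  <
p1 = 1, p2 = 1/2 ↦ 1  ≥
p1 = 1, p2 = 1 ↦ 1  ≥
So 3 of the 9 assignments meet the threshold.

3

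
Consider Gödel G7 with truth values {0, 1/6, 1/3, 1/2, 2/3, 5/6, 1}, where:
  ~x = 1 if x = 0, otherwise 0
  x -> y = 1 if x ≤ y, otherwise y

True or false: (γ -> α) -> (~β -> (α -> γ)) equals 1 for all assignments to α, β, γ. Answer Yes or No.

No

Counterexample: take α = 1/6, β = 0, γ = 0.
γ -> α = 0 -> 1/6 = 1
~β = ~0 = 1
α -> γ = 1/6 -> 0 = 0
~β -> (α -> γ) = 1 -> 0 = 0
(γ -> α) -> (~β -> (α -> γ)) = 1 -> 0 = 0
This gives 0 ≠ 1.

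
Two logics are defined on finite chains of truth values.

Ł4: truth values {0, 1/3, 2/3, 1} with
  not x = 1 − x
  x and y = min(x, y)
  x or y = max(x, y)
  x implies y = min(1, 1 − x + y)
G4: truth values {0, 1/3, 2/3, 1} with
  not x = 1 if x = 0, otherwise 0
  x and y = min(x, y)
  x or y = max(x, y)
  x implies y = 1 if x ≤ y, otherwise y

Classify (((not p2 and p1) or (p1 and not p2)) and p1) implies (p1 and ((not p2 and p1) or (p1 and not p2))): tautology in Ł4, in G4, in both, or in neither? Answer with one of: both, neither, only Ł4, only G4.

both

In Ł4: every assignment gives 1 — tautology.
In G4: every assignment gives 1 — tautology.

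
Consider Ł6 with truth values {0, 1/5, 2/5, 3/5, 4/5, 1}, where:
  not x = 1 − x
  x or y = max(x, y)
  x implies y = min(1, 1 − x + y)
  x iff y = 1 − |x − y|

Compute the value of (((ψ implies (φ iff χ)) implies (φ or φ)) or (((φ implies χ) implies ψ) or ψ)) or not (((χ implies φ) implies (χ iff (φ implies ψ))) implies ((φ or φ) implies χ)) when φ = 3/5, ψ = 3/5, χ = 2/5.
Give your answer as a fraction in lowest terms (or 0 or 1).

4/5

φ iff χ = 3/5 iff 2/5 = 4/5
ψ implies (φ iff χ) = 3/5 implies 4/5 = 1
φ or φ = 3/5 or 3/5 = 3/5
(ψ implies (φ iff χ)) implies (φ or φ) = 1 implies 3/5 = 3/5
φ implies χ = 3/5 implies 2/5 = 4/5
(φ implies χ) implies ψ = 4/5 implies 3/5 = 4/5
((φ implies χ) implies ψ) or ψ = 4/5 or 3/5 = 4/5
((ψ implies (φ iff χ)) implies (φ or φ)) or (((φ implies χ) implies ψ) or ψ) = 3/5 or 4/5 = 4/5
χ implies φ = 2/5 implies 3/5 = 1
φ implies ψ = 3/5 implies 3/5 = 1
χ iff (φ implies ψ) = 2/5 iff 1 = 2/5
(χ implies φ) implies (χ iff (φ implies ψ)) = 1 implies 2/5 = 2/5
φ or φ = 3/5 or 3/5 = 3/5
(φ or φ) implies χ = 3/5 implies 2/5 = 4/5
((χ implies φ) implies (χ iff (φ implies ψ))) implies ((φ or φ) implies χ) = 2/5 implies 4/5 = 1
not (((χ implies φ) implies (χ iff (φ implies ψ))) implies ((φ or φ) implies χ)) = not 1 = 0
(((ψ implies (φ iff χ)) implies (φ or φ)) or (((φ implies χ) implies ψ) or ψ)) or not (((χ implies φ) implies (χ iff (φ implies ψ))) implies ((φ or φ) implies χ)) = 4/5 or 0 = 4/5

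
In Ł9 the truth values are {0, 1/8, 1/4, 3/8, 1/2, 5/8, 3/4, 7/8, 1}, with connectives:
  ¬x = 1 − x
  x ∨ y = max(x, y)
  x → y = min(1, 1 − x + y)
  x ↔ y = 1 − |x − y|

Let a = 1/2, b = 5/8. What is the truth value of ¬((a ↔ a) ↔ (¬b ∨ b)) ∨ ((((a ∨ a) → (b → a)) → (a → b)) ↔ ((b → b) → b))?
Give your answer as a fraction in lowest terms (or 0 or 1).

a ↔ a = 1/2 ↔ 1/2 = 1
¬b = ¬5/8 = 3/8
¬b ∨ b = 3/8 ∨ 5/8 = 5/8
(a ↔ a) ↔ (¬b ∨ b) = 1 ↔ 5/8 = 5/8
¬((a ↔ a) ↔ (¬b ∨ b)) = ¬5/8 = 3/8
a ∨ a = 1/2 ∨ 1/2 = 1/2
b → a = 5/8 → 1/2 = 7/8
(a ∨ a) → (b → a) = 1/2 → 7/8 = 1
a → b = 1/2 → 5/8 = 1
((a ∨ a) → (b → a)) → (a → b) = 1 → 1 = 1
b → b = 5/8 → 5/8 = 1
(b → b) → b = 1 → 5/8 = 5/8
(((a ∨ a) → (b → a)) → (a → b)) ↔ ((b → b) → b) = 1 ↔ 5/8 = 5/8
¬((a ↔ a) ↔ (¬b ∨ b)) ∨ ((((a ∨ a) → (b → a)) → (a → b)) ↔ ((b → b) → b)) = 3/8 ∨ 5/8 = 5/8

5/8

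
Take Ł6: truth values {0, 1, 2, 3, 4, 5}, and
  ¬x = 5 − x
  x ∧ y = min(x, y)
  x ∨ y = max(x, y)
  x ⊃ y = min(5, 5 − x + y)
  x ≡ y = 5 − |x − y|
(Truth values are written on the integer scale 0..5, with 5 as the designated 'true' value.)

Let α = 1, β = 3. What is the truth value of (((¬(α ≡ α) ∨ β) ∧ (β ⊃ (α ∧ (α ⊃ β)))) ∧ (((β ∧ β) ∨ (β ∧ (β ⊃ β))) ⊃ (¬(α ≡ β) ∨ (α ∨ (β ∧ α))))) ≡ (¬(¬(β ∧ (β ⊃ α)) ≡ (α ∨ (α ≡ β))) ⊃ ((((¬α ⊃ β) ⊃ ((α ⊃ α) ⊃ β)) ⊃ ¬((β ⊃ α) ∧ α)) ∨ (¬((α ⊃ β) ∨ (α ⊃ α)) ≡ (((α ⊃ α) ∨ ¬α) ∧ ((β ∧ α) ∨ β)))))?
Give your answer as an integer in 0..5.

α ≡ α = 1 ≡ 1 = 5
¬(α ≡ α) = ¬5 = 0
¬(α ≡ α) ∨ β = 0 ∨ 3 = 3
α ⊃ β = 1 ⊃ 3 = 5
α ∧ (α ⊃ β) = 1 ∧ 5 = 1
β ⊃ (α ∧ (α ⊃ β)) = 3 ⊃ 1 = 3
(¬(α ≡ α) ∨ β) ∧ (β ⊃ (α ∧ (α ⊃ β))) = 3 ∧ 3 = 3
β ∧ β = 3 ∧ 3 = 3
β ⊃ β = 3 ⊃ 3 = 5
β ∧ (β ⊃ β) = 3 ∧ 5 = 3
(β ∧ β) ∨ (β ∧ (β ⊃ β)) = 3 ∨ 3 = 3
α ≡ β = 1 ≡ 3 = 3
¬(α ≡ β) = ¬3 = 2
β ∧ α = 3 ∧ 1 = 1
α ∨ (β ∧ α) = 1 ∨ 1 = 1
¬(α ≡ β) ∨ (α ∨ (β ∧ α)) = 2 ∨ 1 = 2
((β ∧ β) ∨ (β ∧ (β ⊃ β))) ⊃ (¬(α ≡ β) ∨ (α ∨ (β ∧ α))) = 3 ⊃ 2 = 4
((¬(α ≡ α) ∨ β) ∧ (β ⊃ (α ∧ (α ⊃ β)))) ∧ (((β ∧ β) ∨ (β ∧ (β ⊃ β))) ⊃ (¬(α ≡ β) ∨ (α ∨ (β ∧ α)))) = 3 ∧ 4 = 3
β ⊃ α = 3 ⊃ 1 = 3
β ∧ (β ⊃ α) = 3 ∧ 3 = 3
¬(β ∧ (β ⊃ α)) = ¬3 = 2
α ≡ β = 1 ≡ 3 = 3
α ∨ (α ≡ β) = 1 ∨ 3 = 3
¬(β ∧ (β ⊃ α)) ≡ (α ∨ (α ≡ β)) = 2 ≡ 3 = 4
¬(¬(β ∧ (β ⊃ α)) ≡ (α ∨ (α ≡ β))) = ¬4 = 1
¬α = ¬1 = 4
¬α ⊃ β = 4 ⊃ 3 = 4
α ⊃ α = 1 ⊃ 1 = 5
(α ⊃ α) ⊃ β = 5 ⊃ 3 = 3
(¬α ⊃ β) ⊃ ((α ⊃ α) ⊃ β) = 4 ⊃ 3 = 4
β ⊃ α = 3 ⊃ 1 = 3
(β ⊃ α) ∧ α = 3 ∧ 1 = 1
¬((β ⊃ α) ∧ α) = ¬1 = 4
((¬α ⊃ β) ⊃ ((α ⊃ α) ⊃ β)) ⊃ ¬((β ⊃ α) ∧ α) = 4 ⊃ 4 = 5
α ⊃ β = 1 ⊃ 3 = 5
α ⊃ α = 1 ⊃ 1 = 5
(α ⊃ β) ∨ (α ⊃ α) = 5 ∨ 5 = 5
¬((α ⊃ β) ∨ (α ⊃ α)) = ¬5 = 0
α ⊃ α = 1 ⊃ 1 = 5
¬α = ¬1 = 4
(α ⊃ α) ∨ ¬α = 5 ∨ 4 = 5
β ∧ α = 3 ∧ 1 = 1
(β ∧ α) ∨ β = 1 ∨ 3 = 3
((α ⊃ α) ∨ ¬α) ∧ ((β ∧ α) ∨ β) = 5 ∧ 3 = 3
¬((α ⊃ β) ∨ (α ⊃ α)) ≡ (((α ⊃ α) ∨ ¬α) ∧ ((β ∧ α) ∨ β)) = 0 ≡ 3 = 2
(((¬α ⊃ β) ⊃ ((α ⊃ α) ⊃ β)) ⊃ ¬((β ⊃ α) ∧ α)) ∨ (¬((α ⊃ β) ∨ (α ⊃ α)) ≡ (((α ⊃ α) ∨ ¬α) ∧ ((β ∧ α) ∨ β))) = 5 ∨ 2 = 5
¬(¬(β ∧ (β ⊃ α)) ≡ (α ∨ (α ≡ β))) ⊃ ((((¬α ⊃ β) ⊃ ((α ⊃ α) ⊃ β)) ⊃ ¬((β ⊃ α) ∧ α)) ∨ (¬((α ⊃ β) ∨ (α ⊃ α)) ≡ (((α ⊃ α) ∨ ¬α) ∧ ((β ∧ α) ∨ β)))) = 1 ⊃ 5 = 5
(((¬(α ≡ α) ∨ β) ∧ (β ⊃ (α ∧ (α ⊃ β)))) ∧ (((β ∧ β) ∨ (β ∧ (β ⊃ β))) ⊃ (¬(α ≡ β) ∨ (α ∨ (β ∧ α))))) ≡ (¬(¬(β ∧ (β ⊃ α)) ≡ (α ∨ (α ≡ β))) ⊃ ((((¬α ⊃ β) ⊃ ((α ⊃ α) ⊃ β)) ⊃ ¬((β ⊃ α) ∧ α)) ∨ (¬((α ⊃ β) ∨ (α ⊃ α)) ≡ (((α ⊃ α) ∨ ¬α) ∧ ((β ∧ α) ∨ β))))) = 3 ≡ 5 = 3

3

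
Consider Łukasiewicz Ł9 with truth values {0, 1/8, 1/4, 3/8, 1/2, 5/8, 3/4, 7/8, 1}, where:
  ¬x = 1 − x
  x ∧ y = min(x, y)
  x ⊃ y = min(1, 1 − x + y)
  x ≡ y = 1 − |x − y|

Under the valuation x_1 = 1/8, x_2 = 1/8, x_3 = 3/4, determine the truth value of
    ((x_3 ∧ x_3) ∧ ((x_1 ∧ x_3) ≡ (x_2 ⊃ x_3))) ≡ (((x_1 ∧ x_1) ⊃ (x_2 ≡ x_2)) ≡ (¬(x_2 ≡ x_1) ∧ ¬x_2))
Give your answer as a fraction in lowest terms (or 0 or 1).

x_3 ∧ x_3 = 3/4 ∧ 3/4 = 3/4
x_1 ∧ x_3 = 1/8 ∧ 3/4 = 1/8
x_2 ⊃ x_3 = 1/8 ⊃ 3/4 = 1
(x_1 ∧ x_3) ≡ (x_2 ⊃ x_3) = 1/8 ≡ 1 = 1/8
(x_3 ∧ x_3) ∧ ((x_1 ∧ x_3) ≡ (x_2 ⊃ x_3)) = 3/4 ∧ 1/8 = 1/8
x_1 ∧ x_1 = 1/8 ∧ 1/8 = 1/8
x_2 ≡ x_2 = 1/8 ≡ 1/8 = 1
(x_1 ∧ x_1) ⊃ (x_2 ≡ x_2) = 1/8 ⊃ 1 = 1
x_2 ≡ x_1 = 1/8 ≡ 1/8 = 1
¬(x_2 ≡ x_1) = ¬1 = 0
¬x_2 = ¬1/8 = 7/8
¬(x_2 ≡ x_1) ∧ ¬x_2 = 0 ∧ 7/8 = 0
((x_1 ∧ x_1) ⊃ (x_2 ≡ x_2)) ≡ (¬(x_2 ≡ x_1) ∧ ¬x_2) = 1 ≡ 0 = 0
((x_3 ∧ x_3) ∧ ((x_1 ∧ x_3) ≡ (x_2 ⊃ x_3))) ≡ (((x_1 ∧ x_1) ⊃ (x_2 ≡ x_2)) ≡ (¬(x_2 ≡ x_1) ∧ ¬x_2)) = 1/8 ≡ 0 = 7/8

7/8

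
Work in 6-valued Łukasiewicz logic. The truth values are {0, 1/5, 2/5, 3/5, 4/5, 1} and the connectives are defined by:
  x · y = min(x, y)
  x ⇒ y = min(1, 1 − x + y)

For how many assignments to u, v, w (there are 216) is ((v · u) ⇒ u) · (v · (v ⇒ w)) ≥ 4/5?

value 1: 6 assignments (counts)
value 4/5: 24 assignments (counts)
value 3/5: 42 assignments
value 2/5: 54 assignments
value 1/5: 48 assignments
value 0: 42 assignments
So 30 of the 216 assignments meet the threshold.

30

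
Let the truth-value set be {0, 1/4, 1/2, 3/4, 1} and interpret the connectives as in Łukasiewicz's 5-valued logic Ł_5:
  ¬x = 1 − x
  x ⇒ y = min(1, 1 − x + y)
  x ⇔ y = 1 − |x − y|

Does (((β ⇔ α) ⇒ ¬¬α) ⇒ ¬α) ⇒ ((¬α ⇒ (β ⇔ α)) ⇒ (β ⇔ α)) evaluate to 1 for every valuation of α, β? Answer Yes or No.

Counterexample: take α = 1/4, β = 0.
β ⇔ α = 0 ⇔ 1/4 = 3/4
¬α = ¬1/4 = 3/4
¬¬α = ¬3/4 = 1/4
(β ⇔ α) ⇒ ¬¬α = 3/4 ⇒ 1/4 = 1/2
¬α = ¬1/4 = 3/4
((β ⇔ α) ⇒ ¬¬α) ⇒ ¬α = 1/2 ⇒ 3/4 = 1
¬α = ¬1/4 = 3/4
β ⇔ α = 0 ⇔ 1/4 = 3/4
¬α ⇒ (β ⇔ α) = 3/4 ⇒ 3/4 = 1
β ⇔ α = 0 ⇔ 1/4 = 3/4
(¬α ⇒ (β ⇔ α)) ⇒ (β ⇔ α) = 1 ⇒ 3/4 = 3/4
(((β ⇔ α) ⇒ ¬¬α) ⇒ ¬α) ⇒ ((¬α ⇒ (β ⇔ α)) ⇒ (β ⇔ α)) = 1 ⇒ 3/4 = 3/4
This gives 3/4 ≠ 1.

No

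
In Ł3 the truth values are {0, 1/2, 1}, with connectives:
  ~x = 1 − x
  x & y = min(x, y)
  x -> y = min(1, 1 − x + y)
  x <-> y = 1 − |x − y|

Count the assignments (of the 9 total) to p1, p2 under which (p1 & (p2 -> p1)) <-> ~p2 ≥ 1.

p1 = 0, p2 = 0 ↦ 0  <
p1 = 0, p2 = 1/2 ↦ 1/2  <
p1 = 0, p2 = 1 ↦ 1  ≥
p1 = 1/2, p2 = 0 ↦ 1/2  <
p1 = 1/2, p2 = 1/2 ↦ 1  ≥
p1 = 1/2, p2 = 1 ↦ 1/2  <
p1 = 1, p2 = 0 ↦ 1  ≥
p1 = 1, p2 = 1/2 ↦ 1/2  <
p1 = 1, p2 = 1 ↦ 0  <
So 3 of the 9 assignments meet the threshold.

3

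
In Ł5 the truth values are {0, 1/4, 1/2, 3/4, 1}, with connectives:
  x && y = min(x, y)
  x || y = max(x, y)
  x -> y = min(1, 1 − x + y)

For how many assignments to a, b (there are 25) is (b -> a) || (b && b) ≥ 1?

value 1: 19 assignments (counts)
value 3/4: 5 assignments
value 1/2: 1 assignment
So 19 of the 25 assignments meet the threshold.

19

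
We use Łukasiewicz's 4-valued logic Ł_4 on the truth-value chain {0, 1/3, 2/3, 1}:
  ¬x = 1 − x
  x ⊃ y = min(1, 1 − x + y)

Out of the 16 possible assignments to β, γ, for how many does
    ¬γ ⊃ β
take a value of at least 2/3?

β = 0, γ = 0 ↦ 0  <
β = 0, γ = 1/3 ↦ 1/3  <
β = 0, γ = 2/3 ↦ 2/3  ≥
β = 0, γ = 1 ↦ 1  ≥
β = 1/3, γ = 0 ↦ 1/3  <
β = 1/3, γ = 1/3 ↦ 2/3  ≥
β = 1/3, γ = 2/3 ↦ 1  ≥
β = 1/3, γ = 1 ↦ 1  ≥
β = 2/3, γ = 0 ↦ 2/3  ≥
β = 2/3, γ = 1/3 ↦ 1  ≥
β = 2/3, γ = 2/3 ↦ 1  ≥
β = 2/3, γ = 1 ↦ 1  ≥
β = 1, γ = 0 ↦ 1  ≥
β = 1, γ = 1/3 ↦ 1  ≥
β = 1, γ = 2/3 ↦ 1  ≥
β = 1, γ = 1 ↦ 1  ≥
So 13 of the 16 assignments meet the threshold.

13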